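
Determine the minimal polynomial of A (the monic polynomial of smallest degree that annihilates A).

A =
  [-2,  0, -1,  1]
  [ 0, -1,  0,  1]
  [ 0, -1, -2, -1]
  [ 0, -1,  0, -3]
x^2 + 4*x + 4

The characteristic polynomial is χ_A(x) = (x + 2)^4, so the eigenvalues are known. The minimal polynomial is
  m_A(x) = Π_λ (x − λ)^{k_λ}
where k_λ is the size of the *largest* Jordan block for λ (equivalently, the smallest k with (A − λI)^k v = 0 for every generalised eigenvector v of λ).

  λ = -2: largest Jordan block has size 2, contributing (x + 2)^2

So m_A(x) = (x + 2)^2 = x^2 + 4*x + 4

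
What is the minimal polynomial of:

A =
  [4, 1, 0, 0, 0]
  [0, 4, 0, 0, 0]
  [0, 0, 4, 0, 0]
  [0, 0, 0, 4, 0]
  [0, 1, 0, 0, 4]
x^2 - 8*x + 16

The characteristic polynomial is χ_A(x) = (x - 4)^5, so the eigenvalues are known. The minimal polynomial is
  m_A(x) = Π_λ (x − λ)^{k_λ}
where k_λ is the size of the *largest* Jordan block for λ (equivalently, the smallest k with (A − λI)^k v = 0 for every generalised eigenvector v of λ).

  λ = 4: largest Jordan block has size 2, contributing (x − 4)^2

So m_A(x) = (x - 4)^2 = x^2 - 8*x + 16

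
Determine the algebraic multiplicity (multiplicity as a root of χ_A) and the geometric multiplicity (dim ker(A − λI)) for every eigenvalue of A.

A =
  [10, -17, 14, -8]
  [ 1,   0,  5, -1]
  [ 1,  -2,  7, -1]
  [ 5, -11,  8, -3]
λ = 2: alg = 2, geom = 1; λ = 5: alg = 2, geom = 1

Step 1 — factor the characteristic polynomial to read off the algebraic multiplicities:
  χ_A(x) = (x - 5)^2*(x - 2)^2

Step 2 — compute geometric multiplicities via the rank-nullity identity g(λ) = n − rank(A − λI):
  rank(A − (2)·I) = 3, so dim ker(A − (2)·I) = n − 3 = 1
  rank(A − (5)·I) = 3, so dim ker(A − (5)·I) = n − 3 = 1

Summary:
  λ = 2: algebraic multiplicity = 2, geometric multiplicity = 1
  λ = 5: algebraic multiplicity = 2, geometric multiplicity = 1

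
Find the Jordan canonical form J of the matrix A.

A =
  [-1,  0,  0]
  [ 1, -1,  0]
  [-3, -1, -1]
J_3(-1)

The characteristic polynomial is
  det(x·I − A) = x^3 + 3*x^2 + 3*x + 1 = (x + 1)^3

Eigenvalues and multiplicities (the geometric multiplicity of λ is n − rank(A − λI), which equals the number of Jordan blocks for λ):
  λ = -1: algebraic multiplicity = 3, geometric multiplicity = 1

Determining the block sizes for each eigenvalue:
  λ = -1: one block (gm = 1), so the single block has size am = 3 → block sizes [3]

Assembling the blocks gives a Jordan form
J =
  [-1,  1,  0]
  [ 0, -1,  1]
  [ 0,  0, -1]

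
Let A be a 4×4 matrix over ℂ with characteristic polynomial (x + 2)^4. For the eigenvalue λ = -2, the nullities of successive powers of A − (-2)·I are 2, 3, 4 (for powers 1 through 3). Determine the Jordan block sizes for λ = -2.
Block sizes for λ = -2: [3, 1]

From the dimensions of kernels of powers, the number of Jordan blocks of size at least j is d_j − d_{j−1} where d_j = dim ker(N^j) (with d_0 = 0). Computing the differences gives [2, 1, 1].
The number of blocks of size exactly k is (#blocks of size ≥ k) − (#blocks of size ≥ k + 1), so the partition is: 1 block(s) of size 1, 1 block(s) of size 3.
In nonincreasing order the block sizes are [3, 1].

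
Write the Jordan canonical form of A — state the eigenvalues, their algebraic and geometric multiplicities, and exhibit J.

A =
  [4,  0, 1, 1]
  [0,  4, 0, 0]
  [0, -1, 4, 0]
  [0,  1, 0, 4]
J_2(4) ⊕ J_2(4)

The characteristic polynomial is
  det(x·I − A) = x^4 - 16*x^3 + 96*x^2 - 256*x + 256 = (x - 4)^4

Eigenvalues and multiplicities (the geometric multiplicity of λ is n − rank(A − λI), which equals the number of Jordan blocks for λ):
  λ = 4: algebraic multiplicity = 4, geometric multiplicity = 2

Determining the block sizes for each eigenvalue:
  λ = 4: with am = 4 and gm = 2, the partition is not yet determined (e.g. several partitions of 4 into 2 parts exist). Let N = A − (4)·I. Computing rank(N^1) = 2, rank(N^2) = 0; the number of blocks of size ≥ j is rank(N^{j−1}) − rank(N^j), giving [2, 2]. So we have 2 block(s) of size 2 → block sizes [2, 2]

Assembling the blocks gives a Jordan form
J =
  [4, 1, 0, 0]
  [0, 4, 0, 0]
  [0, 0, 4, 1]
  [0, 0, 0, 4]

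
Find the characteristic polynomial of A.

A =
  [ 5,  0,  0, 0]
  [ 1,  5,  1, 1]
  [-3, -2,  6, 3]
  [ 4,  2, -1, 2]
x^4 - 18*x^3 + 120*x^2 - 350*x + 375

Expanding det(x·I − A) (e.g. by cofactor expansion or by noting that A is similar to its Jordan form J, which has the same characteristic polynomial as A) gives
  χ_A(x) = x^4 - 18*x^3 + 120*x^2 - 350*x + 375
which factors as (x - 5)^3*(x - 3). The eigenvalues (with algebraic multiplicities) are λ = 3 with multiplicity 1, λ = 5 with multiplicity 3.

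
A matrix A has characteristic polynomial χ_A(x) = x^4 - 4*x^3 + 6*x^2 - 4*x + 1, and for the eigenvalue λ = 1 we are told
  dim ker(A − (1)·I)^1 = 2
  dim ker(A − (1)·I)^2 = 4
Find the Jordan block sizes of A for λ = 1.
Block sizes for λ = 1: [2, 2]

From the dimensions of kernels of powers, the number of Jordan blocks of size at least j is d_j − d_{j−1} where d_j = dim ker(N^j) (with d_0 = 0). Computing the differences gives [2, 2].
The number of blocks of size exactly k is (#blocks of size ≥ k) − (#blocks of size ≥ k + 1), so the partition is: 2 block(s) of size 2.
In nonincreasing order the block sizes are [2, 2].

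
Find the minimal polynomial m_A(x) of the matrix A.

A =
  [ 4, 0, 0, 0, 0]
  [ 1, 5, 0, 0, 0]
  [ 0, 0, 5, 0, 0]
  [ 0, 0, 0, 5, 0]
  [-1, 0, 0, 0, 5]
x^2 - 9*x + 20

The characteristic polynomial is χ_A(x) = (x - 5)^4*(x - 4), so the eigenvalues are known. The minimal polynomial is
  m_A(x) = Π_λ (x − λ)^{k_λ}
where k_λ is the size of the *largest* Jordan block for λ (equivalently, the smallest k with (A − λI)^k v = 0 for every generalised eigenvector v of λ).

  λ = 4: largest Jordan block has size 1, contributing (x − 4)
  λ = 5: largest Jordan block has size 1, contributing (x − 5)

So m_A(x) = (x - 5)*(x - 4) = x^2 - 9*x + 20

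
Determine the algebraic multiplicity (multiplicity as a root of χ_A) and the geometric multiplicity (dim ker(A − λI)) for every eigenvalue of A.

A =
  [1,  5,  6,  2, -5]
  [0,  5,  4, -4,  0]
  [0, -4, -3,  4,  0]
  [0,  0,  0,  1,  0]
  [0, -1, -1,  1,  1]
λ = 1: alg = 5, geom = 3

Step 1 — factor the characteristic polynomial to read off the algebraic multiplicities:
  χ_A(x) = (x - 1)^5

Step 2 — compute geometric multiplicities via the rank-nullity identity g(λ) = n − rank(A − λI):
  rank(A − (1)·I) = 2, so dim ker(A − (1)·I) = n − 2 = 3

Summary:
  λ = 1: algebraic multiplicity = 5, geometric multiplicity = 3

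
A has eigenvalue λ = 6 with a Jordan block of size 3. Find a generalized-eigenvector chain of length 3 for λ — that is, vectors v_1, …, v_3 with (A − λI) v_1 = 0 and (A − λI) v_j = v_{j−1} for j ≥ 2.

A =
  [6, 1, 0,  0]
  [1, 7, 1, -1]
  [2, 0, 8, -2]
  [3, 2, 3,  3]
A Jordan chain for λ = 6 of length 3:
v_1 = (1, 0, -2, -1)ᵀ
v_2 = (0, 1, 2, 3)ᵀ
v_3 = (1, 0, 0, 0)ᵀ

Let N = A − (6)·I. We want v_3 with N^3 v_3 = 0 but N^2 v_3 ≠ 0; then v_{j-1} := N · v_j for j = 3, …, 2.

Pick v_3 = (1, 0, 0, 0)ᵀ.
Then v_2 = N · v_3 = (0, 1, 2, 3)ᵀ.
Then v_1 = N · v_2 = (1, 0, -2, -1)ᵀ.

Sanity check: (A − (6)·I) v_1 = (0, 0, 0, 0)ᵀ = 0. ✓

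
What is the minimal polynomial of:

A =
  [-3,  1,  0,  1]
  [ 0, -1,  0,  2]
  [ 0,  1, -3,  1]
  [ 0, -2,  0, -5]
x^2 + 6*x + 9

The characteristic polynomial is χ_A(x) = (x + 3)^4, so the eigenvalues are known. The minimal polynomial is
  m_A(x) = Π_λ (x − λ)^{k_λ}
where k_λ is the size of the *largest* Jordan block for λ (equivalently, the smallest k with (A − λI)^k v = 0 for every generalised eigenvector v of λ).

  λ = -3: largest Jordan block has size 2, contributing (x + 3)^2

So m_A(x) = (x + 3)^2 = x^2 + 6*x + 9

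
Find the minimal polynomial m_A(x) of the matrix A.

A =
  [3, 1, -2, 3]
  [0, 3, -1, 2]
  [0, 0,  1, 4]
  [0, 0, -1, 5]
x^2 - 6*x + 9

The characteristic polynomial is χ_A(x) = (x - 3)^4, so the eigenvalues are known. The minimal polynomial is
  m_A(x) = Π_λ (x − λ)^{k_λ}
where k_λ is the size of the *largest* Jordan block for λ (equivalently, the smallest k with (A − λI)^k v = 0 for every generalised eigenvector v of λ).

  λ = 3: largest Jordan block has size 2, contributing (x − 3)^2

So m_A(x) = (x - 3)^2 = x^2 - 6*x + 9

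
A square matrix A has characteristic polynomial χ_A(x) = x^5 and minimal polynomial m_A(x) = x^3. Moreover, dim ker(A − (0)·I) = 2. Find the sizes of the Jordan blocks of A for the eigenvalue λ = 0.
Block sizes for λ = 0: [3, 2]

Step 1 — from the characteristic polynomial, algebraic multiplicity of λ = 0 is 5. From dim ker(A − (0)·I) = 2, there are exactly 2 Jordan blocks for λ = 0.
Step 2 — from the minimal polynomial, the factor (x − 0)^3 tells us the largest block for λ = 0 has size 3.
Step 3 — with total size 5, 2 blocks, and largest block 3, the block sizes (in nonincreasing order) are [3, 2].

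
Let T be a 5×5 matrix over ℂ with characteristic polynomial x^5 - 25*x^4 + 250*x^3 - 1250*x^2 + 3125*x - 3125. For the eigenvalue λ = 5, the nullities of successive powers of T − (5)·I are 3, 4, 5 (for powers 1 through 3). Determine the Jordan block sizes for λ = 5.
Block sizes for λ = 5: [3, 1, 1]

From the dimensions of kernels of powers, the number of Jordan blocks of size at least j is d_j − d_{j−1} where d_j = dim ker(N^j) (with d_0 = 0). Computing the differences gives [3, 1, 1].
The number of blocks of size exactly k is (#blocks of size ≥ k) − (#blocks of size ≥ k + 1), so the partition is: 2 block(s) of size 1, 1 block(s) of size 3.
In nonincreasing order the block sizes are [3, 1, 1].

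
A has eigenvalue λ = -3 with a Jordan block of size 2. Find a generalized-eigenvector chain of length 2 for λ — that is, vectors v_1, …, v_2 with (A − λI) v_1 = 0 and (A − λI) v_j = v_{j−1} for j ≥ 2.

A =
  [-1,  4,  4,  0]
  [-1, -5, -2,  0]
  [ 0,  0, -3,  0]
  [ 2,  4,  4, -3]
A Jordan chain for λ = -3 of length 2:
v_1 = (2, -1, 0, 2)ᵀ
v_2 = (1, 0, 0, 0)ᵀ

Let N = A − (-3)·I. We want v_2 with N^2 v_2 = 0 but N^1 v_2 ≠ 0; then v_{j-1} := N · v_j for j = 2, …, 2.

Pick v_2 = (1, 0, 0, 0)ᵀ.
Then v_1 = N · v_2 = (2, -1, 0, 2)ᵀ.

Sanity check: (A − (-3)·I) v_1 = (0, 0, 0, 0)ᵀ = 0. ✓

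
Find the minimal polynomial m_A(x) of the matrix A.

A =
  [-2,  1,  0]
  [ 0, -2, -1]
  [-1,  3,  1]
x^3 + 3*x^2 + 3*x + 1

The characteristic polynomial is χ_A(x) = (x + 1)^3, so the eigenvalues are known. The minimal polynomial is
  m_A(x) = Π_λ (x − λ)^{k_λ}
where k_λ is the size of the *largest* Jordan block for λ (equivalently, the smallest k with (A − λI)^k v = 0 for every generalised eigenvector v of λ).

  λ = -1: largest Jordan block has size 3, contributing (x + 1)^3

So m_A(x) = (x + 1)^3 = x^3 + 3*x^2 + 3*x + 1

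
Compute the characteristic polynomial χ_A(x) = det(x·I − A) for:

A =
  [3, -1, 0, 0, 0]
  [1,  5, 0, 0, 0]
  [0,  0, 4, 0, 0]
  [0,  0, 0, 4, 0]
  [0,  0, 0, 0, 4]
x^5 - 20*x^4 + 160*x^3 - 640*x^2 + 1280*x - 1024

Expanding det(x·I − A) (e.g. by cofactor expansion or by noting that A is similar to its Jordan form J, which has the same characteristic polynomial as A) gives
  χ_A(x) = x^5 - 20*x^4 + 160*x^3 - 640*x^2 + 1280*x - 1024
which factors as (x - 4)^5. The eigenvalues (with algebraic multiplicities) are λ = 4 with multiplicity 5.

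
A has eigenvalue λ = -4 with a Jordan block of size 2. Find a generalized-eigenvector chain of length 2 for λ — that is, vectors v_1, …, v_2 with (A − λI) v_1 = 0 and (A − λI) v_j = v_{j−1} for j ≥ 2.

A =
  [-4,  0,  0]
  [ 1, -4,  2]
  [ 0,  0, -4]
A Jordan chain for λ = -4 of length 2:
v_1 = (0, 1, 0)ᵀ
v_2 = (1, 0, 0)ᵀ

Let N = A − (-4)·I. We want v_2 with N^2 v_2 = 0 but N^1 v_2 ≠ 0; then v_{j-1} := N · v_j for j = 2, …, 2.

Pick v_2 = (1, 0, 0)ᵀ.
Then v_1 = N · v_2 = (0, 1, 0)ᵀ.

Sanity check: (A − (-4)·I) v_1 = (0, 0, 0)ᵀ = 0. ✓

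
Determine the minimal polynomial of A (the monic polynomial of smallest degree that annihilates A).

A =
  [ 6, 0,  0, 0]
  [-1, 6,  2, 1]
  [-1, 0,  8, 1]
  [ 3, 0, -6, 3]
x^2 - 11*x + 30

The characteristic polynomial is χ_A(x) = (x - 6)^3*(x - 5), so the eigenvalues are known. The minimal polynomial is
  m_A(x) = Π_λ (x − λ)^{k_λ}
where k_λ is the size of the *largest* Jordan block for λ (equivalently, the smallest k with (A − λI)^k v = 0 for every generalised eigenvector v of λ).

  λ = 5: largest Jordan block has size 1, contributing (x − 5)
  λ = 6: largest Jordan block has size 1, contributing (x − 6)

So m_A(x) = (x - 6)*(x - 5) = x^2 - 11*x + 30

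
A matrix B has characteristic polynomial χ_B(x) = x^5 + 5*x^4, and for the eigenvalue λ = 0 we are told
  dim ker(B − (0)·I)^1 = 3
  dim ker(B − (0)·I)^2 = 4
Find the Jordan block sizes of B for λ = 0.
Block sizes for λ = 0: [2, 1, 1]

From the dimensions of kernels of powers, the number of Jordan blocks of size at least j is d_j − d_{j−1} where d_j = dim ker(N^j) (with d_0 = 0). Computing the differences gives [3, 1].
The number of blocks of size exactly k is (#blocks of size ≥ k) − (#blocks of size ≥ k + 1), so the partition is: 2 block(s) of size 1, 1 block(s) of size 2.
In nonincreasing order the block sizes are [2, 1, 1].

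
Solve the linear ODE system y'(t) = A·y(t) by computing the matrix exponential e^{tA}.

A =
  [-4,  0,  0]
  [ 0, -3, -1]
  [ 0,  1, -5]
e^{tA} =
  [exp(-4*t), 0, 0]
  [0, t*exp(-4*t) + exp(-4*t), -t*exp(-4*t)]
  [0, t*exp(-4*t), -t*exp(-4*t) + exp(-4*t)]

Strategy: write A = P · J · P⁻¹ where J is a Jordan canonical form, so e^{tA} = P · e^{tJ} · P⁻¹, and e^{tJ} can be computed block-by-block.

A has Jordan form
J =
  [-4,  1,  0]
  [ 0, -4,  0]
  [ 0,  0, -4]
(up to reordering of blocks).

Per-block formulas:
  For a 2×2 Jordan block J_2(-4): exp(t · J_2(-4)) = e^(-4t)·(I + t·N), where N is the 2×2 nilpotent shift.
  For a 1×1 block at λ = -4: exp(t · [-4]) = [e^(-4t)].

After assembling e^{tJ} and conjugating by P, we get:

e^{tA} =
  [exp(-4*t), 0, 0]
  [0, t*exp(-4*t) + exp(-4*t), -t*exp(-4*t)]
  [0, t*exp(-4*t), -t*exp(-4*t) + exp(-4*t)]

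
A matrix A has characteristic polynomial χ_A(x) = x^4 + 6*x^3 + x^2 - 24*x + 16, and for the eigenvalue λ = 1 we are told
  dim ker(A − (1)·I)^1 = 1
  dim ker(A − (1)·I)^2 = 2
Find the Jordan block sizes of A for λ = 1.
Block sizes for λ = 1: [2]

From the dimensions of kernels of powers, the number of Jordan blocks of size at least j is d_j − d_{j−1} where d_j = dim ker(N^j) (with d_0 = 0). Computing the differences gives [1, 1].
The number of blocks of size exactly k is (#blocks of size ≥ k) − (#blocks of size ≥ k + 1), so the partition is: 1 block(s) of size 2.
In nonincreasing order the block sizes are [2].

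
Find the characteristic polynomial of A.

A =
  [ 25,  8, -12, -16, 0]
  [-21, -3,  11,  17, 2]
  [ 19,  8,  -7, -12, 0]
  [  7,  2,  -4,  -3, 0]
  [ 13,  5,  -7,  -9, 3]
x^5 - 15*x^4 + 90*x^3 - 270*x^2 + 405*x - 243

Expanding det(x·I − A) (e.g. by cofactor expansion or by noting that A is similar to its Jordan form J, which has the same characteristic polynomial as A) gives
  χ_A(x) = x^5 - 15*x^4 + 90*x^3 - 270*x^2 + 405*x - 243
which factors as (x - 3)^5. The eigenvalues (with algebraic multiplicities) are λ = 3 with multiplicity 5.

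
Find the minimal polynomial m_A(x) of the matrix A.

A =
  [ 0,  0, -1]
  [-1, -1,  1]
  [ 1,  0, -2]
x^2 + 2*x + 1

The characteristic polynomial is χ_A(x) = (x + 1)^3, so the eigenvalues are known. The minimal polynomial is
  m_A(x) = Π_λ (x − λ)^{k_λ}
where k_λ is the size of the *largest* Jordan block for λ (equivalently, the smallest k with (A − λI)^k v = 0 for every generalised eigenvector v of λ).

  λ = -1: largest Jordan block has size 2, contributing (x + 1)^2

So m_A(x) = (x + 1)^2 = x^2 + 2*x + 1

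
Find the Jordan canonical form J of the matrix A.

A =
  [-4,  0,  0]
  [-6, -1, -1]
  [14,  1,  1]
J_1(-4) ⊕ J_2(0)

The characteristic polynomial is
  det(x·I − A) = x^3 + 4*x^2 = x^2*(x + 4)

Eigenvalues and multiplicities (the geometric multiplicity of λ is n − rank(A − λI), which equals the number of Jordan blocks for λ):
  λ = -4: algebraic multiplicity = 1, geometric multiplicity = 1
  λ = 0: algebraic multiplicity = 2, geometric multiplicity = 1

Determining the block sizes for each eigenvalue:
  λ = -4: one block (gm = 1), so the single block has size am = 1 → block sizes [1]
  λ = 0: one block (gm = 1), so the single block has size am = 2 → block sizes [2]

Assembling the blocks gives a Jordan form
J =
  [-4, 0, 0]
  [ 0, 0, 1]
  [ 0, 0, 0]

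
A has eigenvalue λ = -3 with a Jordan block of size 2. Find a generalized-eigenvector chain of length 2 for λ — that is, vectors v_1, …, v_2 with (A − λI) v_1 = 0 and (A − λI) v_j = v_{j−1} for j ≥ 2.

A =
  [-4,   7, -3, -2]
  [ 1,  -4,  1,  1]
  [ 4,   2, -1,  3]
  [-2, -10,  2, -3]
A Jordan chain for λ = -3 of length 2:
v_1 = (-1, 1, 4, -2)ᵀ
v_2 = (1, 0, 0, 0)ᵀ

Let N = A − (-3)·I. We want v_2 with N^2 v_2 = 0 but N^1 v_2 ≠ 0; then v_{j-1} := N · v_j for j = 2, …, 2.

Pick v_2 = (1, 0, 0, 0)ᵀ.
Then v_1 = N · v_2 = (-1, 1, 4, -2)ᵀ.

Sanity check: (A − (-3)·I) v_1 = (0, 0, 0, 0)ᵀ = 0. ✓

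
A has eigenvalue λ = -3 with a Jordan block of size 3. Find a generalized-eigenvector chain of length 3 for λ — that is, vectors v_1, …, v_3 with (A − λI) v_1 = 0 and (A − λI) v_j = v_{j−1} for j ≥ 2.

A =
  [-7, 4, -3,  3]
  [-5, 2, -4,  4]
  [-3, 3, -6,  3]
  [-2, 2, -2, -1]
A Jordan chain for λ = -3 of length 3:
v_1 = (-1, -1, 0, 0)ᵀ
v_2 = (-4, -5, -3, -2)ᵀ
v_3 = (1, 0, 0, 0)ᵀ

Let N = A − (-3)·I. We want v_3 with N^3 v_3 = 0 but N^2 v_3 ≠ 0; then v_{j-1} := N · v_j for j = 3, …, 2.

Pick v_3 = (1, 0, 0, 0)ᵀ.
Then v_2 = N · v_3 = (-4, -5, -3, -2)ᵀ.
Then v_1 = N · v_2 = (-1, -1, 0, 0)ᵀ.

Sanity check: (A − (-3)·I) v_1 = (0, 0, 0, 0)ᵀ = 0. ✓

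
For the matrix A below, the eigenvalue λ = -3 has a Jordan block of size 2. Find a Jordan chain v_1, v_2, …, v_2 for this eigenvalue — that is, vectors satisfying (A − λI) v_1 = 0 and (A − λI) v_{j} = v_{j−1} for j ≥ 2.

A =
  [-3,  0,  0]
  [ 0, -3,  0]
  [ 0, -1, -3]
A Jordan chain for λ = -3 of length 2:
v_1 = (0, 0, -1)ᵀ
v_2 = (0, 1, 0)ᵀ

Let N = A − (-3)·I. We want v_2 with N^2 v_2 = 0 but N^1 v_2 ≠ 0; then v_{j-1} := N · v_j for j = 2, …, 2.

Pick v_2 = (0, 1, 0)ᵀ.
Then v_1 = N · v_2 = (0, 0, -1)ᵀ.

Sanity check: (A − (-3)·I) v_1 = (0, 0, 0)ᵀ = 0. ✓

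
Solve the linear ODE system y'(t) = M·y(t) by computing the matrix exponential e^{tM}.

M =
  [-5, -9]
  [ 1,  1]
e^{tM} =
  [-3*t*exp(-2*t) + exp(-2*t), -9*t*exp(-2*t)]
  [t*exp(-2*t), 3*t*exp(-2*t) + exp(-2*t)]

Strategy: write M = P · J · P⁻¹ where J is a Jordan canonical form, so e^{tM} = P · e^{tJ} · P⁻¹, and e^{tJ} can be computed block-by-block.

M has Jordan form
J =
  [-2,  1]
  [ 0, -2]
(up to reordering of blocks).

Per-block formulas:
  For a 2×2 Jordan block J_2(-2): exp(t · J_2(-2)) = e^(-2t)·(I + t·N), where N is the 2×2 nilpotent shift.

After assembling e^{tJ} and conjugating by P, we get:

e^{tM} =
  [-3*t*exp(-2*t) + exp(-2*t), -9*t*exp(-2*t)]
  [t*exp(-2*t), 3*t*exp(-2*t) + exp(-2*t)]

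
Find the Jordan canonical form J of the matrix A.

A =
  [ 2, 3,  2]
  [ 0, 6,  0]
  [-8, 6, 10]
J_2(6) ⊕ J_1(6)

The characteristic polynomial is
  det(x·I − A) = x^3 - 18*x^2 + 108*x - 216 = (x - 6)^3

Eigenvalues and multiplicities (the geometric multiplicity of λ is n − rank(A − λI), which equals the number of Jordan blocks for λ):
  λ = 6: algebraic multiplicity = 3, geometric multiplicity = 2

Determining the block sizes for each eigenvalue:
  λ = 6: 2 blocks summing to 3 forces exactly one block of size 2 and the rest size 1 → block sizes [2, 1]

Assembling the blocks gives a Jordan form
J =
  [6, 1, 0]
  [0, 6, 0]
  [0, 0, 6]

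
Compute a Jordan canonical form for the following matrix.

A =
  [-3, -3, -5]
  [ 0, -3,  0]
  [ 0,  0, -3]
J_2(-3) ⊕ J_1(-3)

The characteristic polynomial is
  det(x·I − A) = x^3 + 9*x^2 + 27*x + 27 = (x + 3)^3

Eigenvalues and multiplicities (the geometric multiplicity of λ is n − rank(A − λI), which equals the number of Jordan blocks for λ):
  λ = -3: algebraic multiplicity = 3, geometric multiplicity = 2

Determining the block sizes for each eigenvalue:
  λ = -3: 2 blocks summing to 3 forces exactly one block of size 2 and the rest size 1 → block sizes [2, 1]

Assembling the blocks gives a Jordan form
J =
  [-3,  1,  0]
  [ 0, -3,  0]
  [ 0,  0, -3]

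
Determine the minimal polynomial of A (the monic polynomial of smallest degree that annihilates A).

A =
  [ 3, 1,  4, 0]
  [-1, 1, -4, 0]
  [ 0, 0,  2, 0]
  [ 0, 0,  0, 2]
x^2 - 4*x + 4

The characteristic polynomial is χ_A(x) = (x - 2)^4, so the eigenvalues are known. The minimal polynomial is
  m_A(x) = Π_λ (x − λ)^{k_λ}
where k_λ is the size of the *largest* Jordan block for λ (equivalently, the smallest k with (A − λI)^k v = 0 for every generalised eigenvector v of λ).

  λ = 2: largest Jordan block has size 2, contributing (x − 2)^2

So m_A(x) = (x - 2)^2 = x^2 - 4*x + 4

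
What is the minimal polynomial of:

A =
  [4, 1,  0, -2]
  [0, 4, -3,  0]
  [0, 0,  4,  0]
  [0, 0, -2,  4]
x^3 - 12*x^2 + 48*x - 64

The characteristic polynomial is χ_A(x) = (x - 4)^4, so the eigenvalues are known. The minimal polynomial is
  m_A(x) = Π_λ (x − λ)^{k_λ}
where k_λ is the size of the *largest* Jordan block for λ (equivalently, the smallest k with (A − λI)^k v = 0 for every generalised eigenvector v of λ).

  λ = 4: largest Jordan block has size 3, contributing (x − 4)^3

So m_A(x) = (x - 4)^3 = x^3 - 12*x^2 + 48*x - 64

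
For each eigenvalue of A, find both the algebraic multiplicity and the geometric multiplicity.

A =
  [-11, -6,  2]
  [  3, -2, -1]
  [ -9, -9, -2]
λ = -5: alg = 3, geom = 2

Step 1 — factor the characteristic polynomial to read off the algebraic multiplicities:
  χ_A(x) = (x + 5)^3

Step 2 — compute geometric multiplicities via the rank-nullity identity g(λ) = n − rank(A − λI):
  rank(A − (-5)·I) = 1, so dim ker(A − (-5)·I) = n − 1 = 2

Summary:
  λ = -5: algebraic multiplicity = 3, geometric multiplicity = 2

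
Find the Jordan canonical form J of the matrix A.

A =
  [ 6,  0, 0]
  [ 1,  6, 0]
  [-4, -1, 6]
J_3(6)

The characteristic polynomial is
  det(x·I − A) = x^3 - 18*x^2 + 108*x - 216 = (x - 6)^3

Eigenvalues and multiplicities (the geometric multiplicity of λ is n − rank(A − λI), which equals the number of Jordan blocks for λ):
  λ = 6: algebraic multiplicity = 3, geometric multiplicity = 1

Determining the block sizes for each eigenvalue:
  λ = 6: one block (gm = 1), so the single block has size am = 3 → block sizes [3]

Assembling the blocks gives a Jordan form
J =
  [6, 1, 0]
  [0, 6, 1]
  [0, 0, 6]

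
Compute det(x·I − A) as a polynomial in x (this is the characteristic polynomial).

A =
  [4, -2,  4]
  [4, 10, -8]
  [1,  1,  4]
x^3 - 18*x^2 + 108*x - 216

Expanding det(x·I − A) (e.g. by cofactor expansion or by noting that A is similar to its Jordan form J, which has the same characteristic polynomial as A) gives
  χ_A(x) = x^3 - 18*x^2 + 108*x - 216
which factors as (x - 6)^3. The eigenvalues (with algebraic multiplicities) are λ = 6 with multiplicity 3.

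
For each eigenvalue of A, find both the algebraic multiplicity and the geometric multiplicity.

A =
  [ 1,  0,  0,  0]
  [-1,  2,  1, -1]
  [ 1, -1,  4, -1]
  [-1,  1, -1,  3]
λ = 1: alg = 1, geom = 1; λ = 3: alg = 3, geom = 1

Step 1 — factor the characteristic polynomial to read off the algebraic multiplicities:
  χ_A(x) = (x - 3)^3*(x - 1)

Step 2 — compute geometric multiplicities via the rank-nullity identity g(λ) = n − rank(A − λI):
  rank(A − (1)·I) = 3, so dim ker(A − (1)·I) = n − 3 = 1
  rank(A − (3)·I) = 3, so dim ker(A − (3)·I) = n − 3 = 1

Summary:
  λ = 1: algebraic multiplicity = 1, geometric multiplicity = 1
  λ = 3: algebraic multiplicity = 3, geometric multiplicity = 1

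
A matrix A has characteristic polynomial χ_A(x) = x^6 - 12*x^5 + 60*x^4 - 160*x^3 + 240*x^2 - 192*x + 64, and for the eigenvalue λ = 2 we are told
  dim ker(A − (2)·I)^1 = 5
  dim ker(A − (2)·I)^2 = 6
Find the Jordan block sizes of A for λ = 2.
Block sizes for λ = 2: [2, 1, 1, 1, 1]

From the dimensions of kernels of powers, the number of Jordan blocks of size at least j is d_j − d_{j−1} where d_j = dim ker(N^j) (with d_0 = 0). Computing the differences gives [5, 1].
The number of blocks of size exactly k is (#blocks of size ≥ k) − (#blocks of size ≥ k + 1), so the partition is: 4 block(s) of size 1, 1 block(s) of size 2.
In nonincreasing order the block sizes are [2, 1, 1, 1, 1].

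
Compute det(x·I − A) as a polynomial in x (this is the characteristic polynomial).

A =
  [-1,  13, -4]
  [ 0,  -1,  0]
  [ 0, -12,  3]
x^3 - x^2 - 5*x - 3

Expanding det(x·I − A) (e.g. by cofactor expansion or by noting that A is similar to its Jordan form J, which has the same characteristic polynomial as A) gives
  χ_A(x) = x^3 - x^2 - 5*x - 3
which factors as (x - 3)*(x + 1)^2. The eigenvalues (with algebraic multiplicities) are λ = -1 with multiplicity 2, λ = 3 with multiplicity 1.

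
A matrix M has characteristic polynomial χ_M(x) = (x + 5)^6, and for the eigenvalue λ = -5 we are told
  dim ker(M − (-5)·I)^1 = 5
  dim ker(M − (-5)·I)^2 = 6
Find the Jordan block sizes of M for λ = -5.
Block sizes for λ = -5: [2, 1, 1, 1, 1]

From the dimensions of kernels of powers, the number of Jordan blocks of size at least j is d_j − d_{j−1} where d_j = dim ker(N^j) (with d_0 = 0). Computing the differences gives [5, 1].
The number of blocks of size exactly k is (#blocks of size ≥ k) − (#blocks of size ≥ k + 1), so the partition is: 4 block(s) of size 1, 1 block(s) of size 2.
In nonincreasing order the block sizes are [2, 1, 1, 1, 1].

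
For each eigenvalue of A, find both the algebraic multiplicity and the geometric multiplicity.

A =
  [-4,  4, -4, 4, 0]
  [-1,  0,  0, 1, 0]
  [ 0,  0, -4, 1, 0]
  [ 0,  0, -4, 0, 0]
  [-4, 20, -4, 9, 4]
λ = -2: alg = 4, geom = 2; λ = 4: alg = 1, geom = 1

Step 1 — factor the characteristic polynomial to read off the algebraic multiplicities:
  χ_A(x) = (x - 4)*(x + 2)^4

Step 2 — compute geometric multiplicities via the rank-nullity identity g(λ) = n − rank(A − λI):
  rank(A − (-2)·I) = 3, so dim ker(A − (-2)·I) = n − 3 = 2
  rank(A − (4)·I) = 4, so dim ker(A − (4)·I) = n − 4 = 1

Summary:
  λ = -2: algebraic multiplicity = 4, geometric multiplicity = 2
  λ = 4: algebraic multiplicity = 1, geometric multiplicity = 1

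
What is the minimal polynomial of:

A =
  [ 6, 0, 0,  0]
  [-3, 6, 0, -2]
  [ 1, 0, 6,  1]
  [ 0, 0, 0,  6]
x^2 - 12*x + 36

The characteristic polynomial is χ_A(x) = (x - 6)^4, so the eigenvalues are known. The minimal polynomial is
  m_A(x) = Π_λ (x − λ)^{k_λ}
where k_λ is the size of the *largest* Jordan block for λ (equivalently, the smallest k with (A − λI)^k v = 0 for every generalised eigenvector v of λ).

  λ = 6: largest Jordan block has size 2, contributing (x − 6)^2

So m_A(x) = (x - 6)^2 = x^2 - 12*x + 36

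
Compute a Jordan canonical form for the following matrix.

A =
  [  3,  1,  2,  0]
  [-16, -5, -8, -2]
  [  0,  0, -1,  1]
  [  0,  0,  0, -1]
J_2(-1) ⊕ J_2(-1)

The characteristic polynomial is
  det(x·I − A) = x^4 + 4*x^3 + 6*x^2 + 4*x + 1 = (x + 1)^4

Eigenvalues and multiplicities (the geometric multiplicity of λ is n − rank(A − λI), which equals the number of Jordan blocks for λ):
  λ = -1: algebraic multiplicity = 4, geometric multiplicity = 2

Determining the block sizes for each eigenvalue:
  λ = -1: with am = 4 and gm = 2, the partition is not yet determined (e.g. several partitions of 4 into 2 parts exist). Let N = A − (-1)·I. Computing rank(N^1) = 2, rank(N^2) = 0; the number of blocks of size ≥ j is rank(N^{j−1}) − rank(N^j), giving [2, 2]. So we have 2 block(s) of size 2 → block sizes [2, 2]

Assembling the blocks gives a Jordan form
J =
  [-1,  1,  0,  0]
  [ 0, -1,  0,  0]
  [ 0,  0, -1,  1]
  [ 0,  0,  0, -1]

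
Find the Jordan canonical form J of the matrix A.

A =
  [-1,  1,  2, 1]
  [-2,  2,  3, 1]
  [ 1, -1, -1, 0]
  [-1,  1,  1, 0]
J_2(0) ⊕ J_2(0)

The characteristic polynomial is
  det(x·I − A) = x^4

Eigenvalues and multiplicities (the geometric multiplicity of λ is n − rank(A − λI), which equals the number of Jordan blocks for λ):
  λ = 0: algebraic multiplicity = 4, geometric multiplicity = 2

Determining the block sizes for each eigenvalue:
  λ = 0: with am = 4 and gm = 2, the partition is not yet determined (e.g. several partitions of 4 into 2 parts exist). Let N = A − (0)·I. Computing rank(N^1) = 2, rank(N^2) = 0; the number of blocks of size ≥ j is rank(N^{j−1}) − rank(N^j), giving [2, 2]. So we have 2 block(s) of size 2 → block sizes [2, 2]

Assembling the blocks gives a Jordan form
J =
  [0, 1, 0, 0]
  [0, 0, 0, 0]
  [0, 0, 0, 1]
  [0, 0, 0, 0]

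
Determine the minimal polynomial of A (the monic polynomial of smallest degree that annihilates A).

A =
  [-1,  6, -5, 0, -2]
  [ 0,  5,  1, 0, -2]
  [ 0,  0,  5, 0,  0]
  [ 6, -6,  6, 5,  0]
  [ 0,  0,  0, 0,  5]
x^3 - 9*x^2 + 15*x + 25

The characteristic polynomial is χ_A(x) = (x - 5)^4*(x + 1), so the eigenvalues are known. The minimal polynomial is
  m_A(x) = Π_λ (x − λ)^{k_λ}
where k_λ is the size of the *largest* Jordan block for λ (equivalently, the smallest k with (A − λI)^k v = 0 for every generalised eigenvector v of λ).

  λ = -1: largest Jordan block has size 1, contributing (x + 1)
  λ = 5: largest Jordan block has size 2, contributing (x − 5)^2

So m_A(x) = (x - 5)^2*(x + 1) = x^3 - 9*x^2 + 15*x + 25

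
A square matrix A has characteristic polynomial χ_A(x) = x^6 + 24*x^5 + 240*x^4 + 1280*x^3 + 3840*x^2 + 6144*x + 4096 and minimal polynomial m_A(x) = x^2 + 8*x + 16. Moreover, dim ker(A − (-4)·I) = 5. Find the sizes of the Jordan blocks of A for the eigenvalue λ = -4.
Block sizes for λ = -4: [2, 1, 1, 1, 1]

Step 1 — from the characteristic polynomial, algebraic multiplicity of λ = -4 is 6. From dim ker(A − (-4)·I) = 5, there are exactly 5 Jordan blocks for λ = -4.
Step 2 — from the minimal polynomial, the factor (x + 4)^2 tells us the largest block for λ = -4 has size 2.
Step 3 — with total size 6, 5 blocks, and largest block 2, the block sizes (in nonincreasing order) are [2, 1, 1, 1, 1].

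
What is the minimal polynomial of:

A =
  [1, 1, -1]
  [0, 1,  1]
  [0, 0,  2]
x^3 - 4*x^2 + 5*x - 2

The characteristic polynomial is χ_A(x) = (x - 2)*(x - 1)^2, so the eigenvalues are known. The minimal polynomial is
  m_A(x) = Π_λ (x − λ)^{k_λ}
where k_λ is the size of the *largest* Jordan block for λ (equivalently, the smallest k with (A − λI)^k v = 0 for every generalised eigenvector v of λ).

  λ = 1: largest Jordan block has size 2, contributing (x − 1)^2
  λ = 2: largest Jordan block has size 1, contributing (x − 2)

So m_A(x) = (x - 2)*(x - 1)^2 = x^3 - 4*x^2 + 5*x - 2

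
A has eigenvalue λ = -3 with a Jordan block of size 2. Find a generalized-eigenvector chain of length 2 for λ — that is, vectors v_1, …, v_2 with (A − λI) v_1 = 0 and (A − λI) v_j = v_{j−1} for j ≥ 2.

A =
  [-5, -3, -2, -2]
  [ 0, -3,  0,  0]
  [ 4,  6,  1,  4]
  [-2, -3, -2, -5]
A Jordan chain for λ = -3 of length 2:
v_1 = (-2, 0, 4, -2)ᵀ
v_2 = (1, 0, 0, 0)ᵀ

Let N = A − (-3)·I. We want v_2 with N^2 v_2 = 0 but N^1 v_2 ≠ 0; then v_{j-1} := N · v_j for j = 2, …, 2.

Pick v_2 = (1, 0, 0, 0)ᵀ.
Then v_1 = N · v_2 = (-2, 0, 4, -2)ᵀ.

Sanity check: (A − (-3)·I) v_1 = (0, 0, 0, 0)ᵀ = 0. ✓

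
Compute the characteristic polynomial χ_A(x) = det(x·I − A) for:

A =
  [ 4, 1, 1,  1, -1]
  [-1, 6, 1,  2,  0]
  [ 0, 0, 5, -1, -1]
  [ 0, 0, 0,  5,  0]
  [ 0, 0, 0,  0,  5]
x^5 - 25*x^4 + 250*x^3 - 1250*x^2 + 3125*x - 3125

Expanding det(x·I − A) (e.g. by cofactor expansion or by noting that A is similar to its Jordan form J, which has the same characteristic polynomial as A) gives
  χ_A(x) = x^5 - 25*x^4 + 250*x^3 - 1250*x^2 + 3125*x - 3125
which factors as (x - 5)^5. The eigenvalues (with algebraic multiplicities) are λ = 5 with multiplicity 5.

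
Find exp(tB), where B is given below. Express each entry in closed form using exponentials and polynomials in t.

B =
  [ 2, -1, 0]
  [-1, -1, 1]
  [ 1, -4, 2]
e^{tB} =
  [t^2*exp(t) + t*exp(t) + exp(t), t^2*exp(t)/2 - t*exp(t), -t^2*exp(t)/2]
  [t^2*exp(t) - t*exp(t), t^2*exp(t)/2 - 2*t*exp(t) + exp(t), -t^2*exp(t)/2 + t*exp(t)]
  [3*t^2*exp(t) + t*exp(t), 3*t^2*exp(t)/2 - 4*t*exp(t), -3*t^2*exp(t)/2 + t*exp(t) + exp(t)]

Strategy: write B = P · J · P⁻¹ where J is a Jordan canonical form, so e^{tB} = P · e^{tJ} · P⁻¹, and e^{tJ} can be computed block-by-block.

B has Jordan form
J =
  [1, 1, 0]
  [0, 1, 1]
  [0, 0, 1]
(up to reordering of blocks).

Per-block formulas:
  For a 3×3 Jordan block J_3(1): exp(t · J_3(1)) = e^(1t)·(I + t·N + (t^2/2)·N^2), where N is the 3×3 nilpotent shift.

After assembling e^{tJ} and conjugating by P, we get:

e^{tB} =
  [t^2*exp(t) + t*exp(t) + exp(t), t^2*exp(t)/2 - t*exp(t), -t^2*exp(t)/2]
  [t^2*exp(t) - t*exp(t), t^2*exp(t)/2 - 2*t*exp(t) + exp(t), -t^2*exp(t)/2 + t*exp(t)]
  [3*t^2*exp(t) + t*exp(t), 3*t^2*exp(t)/2 - 4*t*exp(t), -3*t^2*exp(t)/2 + t*exp(t) + exp(t)]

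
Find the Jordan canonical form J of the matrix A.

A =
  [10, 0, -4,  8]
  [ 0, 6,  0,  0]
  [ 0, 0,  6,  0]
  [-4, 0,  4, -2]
J_1(2) ⊕ J_1(6) ⊕ J_1(6) ⊕ J_1(6)

The characteristic polynomial is
  det(x·I − A) = x^4 - 20*x^3 + 144*x^2 - 432*x + 432 = (x - 6)^3*(x - 2)

Eigenvalues and multiplicities (the geometric multiplicity of λ is n − rank(A − λI), which equals the number of Jordan blocks for λ):
  λ = 2: algebraic multiplicity = 1, geometric multiplicity = 1
  λ = 6: algebraic multiplicity = 3, geometric multiplicity = 3

Determining the block sizes for each eigenvalue:
  λ = 2: one block (gm = 1), so the single block has size am = 1 → block sizes [1]
  λ = 6: gm = am = 3, so every block has size 1 → block sizes [1, 1, 1]

Assembling the blocks gives a Jordan form
J =
  [2, 0, 0, 0]
  [0, 6, 0, 0]
  [0, 0, 6, 0]
  [0, 0, 0, 6]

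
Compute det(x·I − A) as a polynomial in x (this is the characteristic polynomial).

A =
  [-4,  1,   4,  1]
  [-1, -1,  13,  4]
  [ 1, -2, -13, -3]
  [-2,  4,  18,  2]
x^4 + 16*x^3 + 96*x^2 + 256*x + 256

Expanding det(x·I − A) (e.g. by cofactor expansion or by noting that A is similar to its Jordan form J, which has the same characteristic polynomial as A) gives
  χ_A(x) = x^4 + 16*x^3 + 96*x^2 + 256*x + 256
which factors as (x + 4)^4. The eigenvalues (with algebraic multiplicities) are λ = -4 with multiplicity 4.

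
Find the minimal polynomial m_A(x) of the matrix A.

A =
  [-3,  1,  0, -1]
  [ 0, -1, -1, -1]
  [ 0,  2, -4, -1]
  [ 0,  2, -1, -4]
x^2 + 6*x + 9

The characteristic polynomial is χ_A(x) = (x + 3)^4, so the eigenvalues are known. The minimal polynomial is
  m_A(x) = Π_λ (x − λ)^{k_λ}
where k_λ is the size of the *largest* Jordan block for λ (equivalently, the smallest k with (A − λI)^k v = 0 for every generalised eigenvector v of λ).

  λ = -3: largest Jordan block has size 2, contributing (x + 3)^2

So m_A(x) = (x + 3)^2 = x^2 + 6*x + 9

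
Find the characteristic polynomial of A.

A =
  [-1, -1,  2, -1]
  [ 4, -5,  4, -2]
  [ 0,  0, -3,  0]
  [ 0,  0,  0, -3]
x^4 + 12*x^3 + 54*x^2 + 108*x + 81

Expanding det(x·I − A) (e.g. by cofactor expansion or by noting that A is similar to its Jordan form J, which has the same characteristic polynomial as A) gives
  χ_A(x) = x^4 + 12*x^3 + 54*x^2 + 108*x + 81
which factors as (x + 3)^4. The eigenvalues (with algebraic multiplicities) are λ = -3 with multiplicity 4.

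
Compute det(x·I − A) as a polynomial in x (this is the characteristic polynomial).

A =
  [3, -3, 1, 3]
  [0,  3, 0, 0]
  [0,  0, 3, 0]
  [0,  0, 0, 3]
x^4 - 12*x^3 + 54*x^2 - 108*x + 81

Expanding det(x·I − A) (e.g. by cofactor expansion or by noting that A is similar to its Jordan form J, which has the same characteristic polynomial as A) gives
  χ_A(x) = x^4 - 12*x^3 + 54*x^2 - 108*x + 81
which factors as (x - 3)^4. The eigenvalues (with algebraic multiplicities) are λ = 3 with multiplicity 4.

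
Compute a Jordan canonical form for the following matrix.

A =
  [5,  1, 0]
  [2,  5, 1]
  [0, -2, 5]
J_3(5)

The characteristic polynomial is
  det(x·I − A) = x^3 - 15*x^2 + 75*x - 125 = (x - 5)^3

Eigenvalues and multiplicities (the geometric multiplicity of λ is n − rank(A − λI), which equals the number of Jordan blocks for λ):
  λ = 5: algebraic multiplicity = 3, geometric multiplicity = 1

Determining the block sizes for each eigenvalue:
  λ = 5: one block (gm = 1), so the single block has size am = 3 → block sizes [3]

Assembling the blocks gives a Jordan form
J =
  [5, 1, 0]
  [0, 5, 1]
  [0, 0, 5]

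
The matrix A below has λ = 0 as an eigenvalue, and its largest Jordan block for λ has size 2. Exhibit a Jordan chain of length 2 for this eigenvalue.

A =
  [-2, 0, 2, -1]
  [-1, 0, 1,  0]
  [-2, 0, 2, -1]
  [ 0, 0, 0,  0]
A Jordan chain for λ = 0 of length 2:
v_1 = (-2, -1, -2, 0)ᵀ
v_2 = (1, 0, 0, 0)ᵀ

Let N = A − (0)·I. We want v_2 with N^2 v_2 = 0 but N^1 v_2 ≠ 0; then v_{j-1} := N · v_j for j = 2, …, 2.

Pick v_2 = (1, 0, 0, 0)ᵀ.
Then v_1 = N · v_2 = (-2, -1, -2, 0)ᵀ.

Sanity check: (A − (0)·I) v_1 = (0, 0, 0, 0)ᵀ = 0. ✓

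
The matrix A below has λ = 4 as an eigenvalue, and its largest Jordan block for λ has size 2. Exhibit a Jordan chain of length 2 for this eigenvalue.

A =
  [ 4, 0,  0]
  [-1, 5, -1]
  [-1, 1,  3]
A Jordan chain for λ = 4 of length 2:
v_1 = (0, -1, -1)ᵀ
v_2 = (1, 0, 0)ᵀ

Let N = A − (4)·I. We want v_2 with N^2 v_2 = 0 but N^1 v_2 ≠ 0; then v_{j-1} := N · v_j for j = 2, …, 2.

Pick v_2 = (1, 0, 0)ᵀ.
Then v_1 = N · v_2 = (0, -1, -1)ᵀ.

Sanity check: (A − (4)·I) v_1 = (0, 0, 0)ᵀ = 0. ✓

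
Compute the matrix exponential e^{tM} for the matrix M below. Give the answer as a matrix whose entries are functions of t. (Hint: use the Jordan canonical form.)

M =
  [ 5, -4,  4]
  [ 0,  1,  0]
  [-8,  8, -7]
e^{tM} =
  [2*exp(t) - exp(-3*t), -exp(t) + exp(-3*t), exp(t) - exp(-3*t)]
  [0, exp(t), 0]
  [-2*exp(t) + 2*exp(-3*t), 2*exp(t) - 2*exp(-3*t), -exp(t) + 2*exp(-3*t)]

Strategy: write M = P · J · P⁻¹ where J is a Jordan canonical form, so e^{tM} = P · e^{tJ} · P⁻¹, and e^{tJ} can be computed block-by-block.

M has Jordan form
J =
  [-3, 0, 0]
  [ 0, 1, 0]
  [ 0, 0, 1]
(up to reordering of blocks).

Per-block formulas:
  For a 1×1 block at λ = 1: exp(t · [1]) = [e^(1t)].
  For a 1×1 block at λ = -3: exp(t · [-3]) = [e^(-3t)].

After assembling e^{tJ} and conjugating by P, we get:

e^{tM} =
  [2*exp(t) - exp(-3*t), -exp(t) + exp(-3*t), exp(t) - exp(-3*t)]
  [0, exp(t), 0]
  [-2*exp(t) + 2*exp(-3*t), 2*exp(t) - 2*exp(-3*t), -exp(t) + 2*exp(-3*t)]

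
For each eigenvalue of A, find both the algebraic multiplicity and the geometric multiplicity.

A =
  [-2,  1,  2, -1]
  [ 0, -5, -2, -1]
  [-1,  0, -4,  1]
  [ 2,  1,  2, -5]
λ = -4: alg = 4, geom = 2

Step 1 — factor the characteristic polynomial to read off the algebraic multiplicities:
  χ_A(x) = (x + 4)^4

Step 2 — compute geometric multiplicities via the rank-nullity identity g(λ) = n − rank(A − λI):
  rank(A − (-4)·I) = 2, so dim ker(A − (-4)·I) = n − 2 = 2

Summary:
  λ = -4: algebraic multiplicity = 4, geometric multiplicity = 2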